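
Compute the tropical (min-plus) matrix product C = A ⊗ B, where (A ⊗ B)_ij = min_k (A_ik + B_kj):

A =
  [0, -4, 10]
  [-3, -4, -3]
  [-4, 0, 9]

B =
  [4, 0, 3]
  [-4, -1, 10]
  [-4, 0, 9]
A ⊗ B =
  [-8, -5, 3]
  [-8, -5, 0]
  [-4, -4, -1]

Apply the min-plus product entry-by-entry:
  C[0][0] = min over k of (A[0][0] + B[0][0] = 0 + 4 = 4, A[0][1] + B[1][0] = -4 + -4 = -8, A[0][2] + B[2][0] = 10 + -4 = 6) = -8 (attained at k = 1)
  C[0][1] = min over k of (A[0][0] + B[0][1] = 0 + 0 = 0, A[0][1] + B[1][1] = -4 + -1 = -5, A[0][2] + B[2][1] = 10 + 0 = 10) = -5 (attained at k = 1)
  C[0][2] = min over k of (A[0][0] + B[0][2] = 0 + 3 = 3, A[0][1] + B[1][2] = -4 + 10 = 6, A[0][2] + B[2][2] = 10 + 9 = 19) = 3 (attained at k = 0)
  C[1][0] = min over k of (A[1][0] + B[0][0] = -3 + 4 = 1, A[1][1] + B[1][0] = -4 + -4 = -8, A[1][2] + B[2][0] = -3 + -4 = -7) = -8 (attained at k = 1)
  C[1][1] = min over k of (A[1][0] + B[0][1] = -3 + 0 = -3, A[1][1] + B[1][1] = -4 + -1 = -5, A[1][2] + B[2][1] = -3 + 0 = -3) = -5 (attained at k = 1)
  C[1][2] = min over k of (A[1][0] + B[0][2] = -3 + 3 = 0, A[1][1] + B[1][2] = -4 + 10 = 6, A[1][2] + B[2][2] = -3 + 9 = 6) = 0 (attained at k = 0)
  C[2][0] = min over k of (A[2][0] + B[0][0] = -4 + 4 = 0, A[2][1] + B[1][0] = 0 + -4 = -4, A[2][2] + B[2][0] = 9 + -4 = 5) = -4 (attained at k = 1)
  C[2][1] = min over k of (A[2][0] + B[0][1] = -4 + 0 = -4, A[2][1] + B[1][1] = 0 + -1 = -1, A[2][2] + B[2][1] = 9 + 0 = 9) = -4 (attained at k = 0)
  C[2][2] = min over k of (A[2][0] + B[0][2] = -4 + 3 = -1, A[2][1] + B[1][2] = 0 + 10 = 10, A[2][2] + B[2][2] = 9 + 9 = 18) = -1 (attained at k = 0)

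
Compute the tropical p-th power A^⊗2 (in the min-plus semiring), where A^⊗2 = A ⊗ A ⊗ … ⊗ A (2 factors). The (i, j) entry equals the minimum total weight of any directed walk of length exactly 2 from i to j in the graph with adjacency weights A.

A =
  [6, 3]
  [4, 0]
A^⊗2 =
  [7, 3]
  [4, 0]

Each entry (A^⊗2)_ij equals the minimum over all length-2 walks i = v_0 → v_1 → … → v_2 = j of Σ_t A[v_t][v_{t+1}]. For example, for (i, j) = (0, 1) we minimise over 2 possible intermediate vertex sequences; the minimum is 3, attained along the walk 0 → 1 → 1.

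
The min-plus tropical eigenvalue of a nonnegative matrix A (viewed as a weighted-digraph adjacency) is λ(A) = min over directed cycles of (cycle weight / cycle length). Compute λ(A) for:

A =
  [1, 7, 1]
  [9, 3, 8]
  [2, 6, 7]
λ(A) = 1

Enumerate directed cycles and compute their means (weight / length). Sample:
  cycle 0 → 0: weight = 1, length = 1, mean = 1/1 ≈ 1.000
  cycle 1 → 1: weight = 3, length = 1, mean = 3/1 ≈ 3.000
  cycle 2 → 2: weight = 7, length = 1, mean = 7/1 ≈ 7.000
  cycle 0 → 1 → 0: weight = 16, length = 2, mean = 16/2 ≈ 8.000
  cycle 0 → 2 → 0: weight = 3, length = 2, mean = 3/2 ≈ 1.500
  cycle 1 → 0 → 1: weight = 16, length = 2, mean = 16/2 ≈ 8.000
Minimum mean = 1.000, attained e.g. along the cycle 0 → 0 with weight 1 and length 1. So λ(A) = 1/1 = 1.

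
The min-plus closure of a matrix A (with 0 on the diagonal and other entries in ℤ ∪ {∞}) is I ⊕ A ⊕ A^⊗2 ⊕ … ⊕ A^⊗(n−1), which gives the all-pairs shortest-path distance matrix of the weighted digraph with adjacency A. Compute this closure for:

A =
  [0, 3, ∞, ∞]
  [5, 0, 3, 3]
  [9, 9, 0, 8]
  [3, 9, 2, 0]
Closure =
  [0, 3, 6, 6]
  [5, 0, 3, 3]
  [9, 9, 0, 8]
  [3, 6, 2, 0]

This is the Floyd-Warshall all-pairs shortest-path computation. For each intermediate vertex k = 0, 1, …, 3, update dist[i][j] ← min(dist[i][j], dist[i][k] + dist[k][j]). The final matrix gives, for each (i, j), the minimum total weight of any directed path from i to j (possibly empty when i = j).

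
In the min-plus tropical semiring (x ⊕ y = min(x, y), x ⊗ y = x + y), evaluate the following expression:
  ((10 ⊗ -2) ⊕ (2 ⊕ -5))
((10 ⊗ -2) ⊕ (2 ⊕ -5)) = -5

Expand innermost to outermost. Recall ⊕ takes the minimum of its arguments and ⊗ takes their sum. Working out the expression ((10 ⊗ -2) ⊕ (2 ⊕ -5)) gives -5.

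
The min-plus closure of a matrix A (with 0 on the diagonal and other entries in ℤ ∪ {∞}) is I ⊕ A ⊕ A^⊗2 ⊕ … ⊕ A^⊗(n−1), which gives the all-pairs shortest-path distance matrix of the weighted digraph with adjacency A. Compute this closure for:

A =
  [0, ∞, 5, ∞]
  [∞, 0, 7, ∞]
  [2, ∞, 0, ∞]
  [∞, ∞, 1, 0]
Closure =
  [0, ∞, 5, ∞]
  [9, 0, 7, ∞]
  [2, ∞, 0, ∞]
  [3, ∞, 1, 0]

This is the Floyd-Warshall all-pairs shortest-path computation. For each intermediate vertex k = 0, 1, …, 3, update dist[i][j] ← min(dist[i][j], dist[i][k] + dist[k][j]). The final matrix gives, for each (i, j), the minimum total weight of any directed path from i to j (possibly empty when i = j).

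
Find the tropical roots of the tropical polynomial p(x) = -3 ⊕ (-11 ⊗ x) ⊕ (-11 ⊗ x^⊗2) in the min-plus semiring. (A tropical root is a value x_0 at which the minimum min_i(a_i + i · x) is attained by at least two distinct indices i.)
Roots: {0, 8}

Each tropical root is a break point of the lower envelope of the lines y = a_i + i · x (there are 3 lines, with slopes 0, 1, ..., 2). Only the lines that attain the minimum somewhere contribute to roots; other lines are dominated. Here the surviving (envelope) indices are i = 2, i = 1, i = 0.
Intersections between consecutive envelope lines give the roots: for adjacent envelope indices i < j the intersection is x = (a_i − a_j) / (j − i). Reading off the sorted break points: {0, 8}.
Verification: at each break x_0, at least two indices attain the minimum of min_i(a_i + i · x_0).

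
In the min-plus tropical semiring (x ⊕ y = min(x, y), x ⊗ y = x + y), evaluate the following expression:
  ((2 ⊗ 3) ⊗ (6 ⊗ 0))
((2 ⊗ 3) ⊗ (6 ⊗ 0)) = 11

Expand innermost to outermost. Recall ⊕ takes the minimum of its arguments and ⊗ takes their sum. Working out the expression ((2 ⊗ 3) ⊗ (6 ⊗ 0)) gives 11.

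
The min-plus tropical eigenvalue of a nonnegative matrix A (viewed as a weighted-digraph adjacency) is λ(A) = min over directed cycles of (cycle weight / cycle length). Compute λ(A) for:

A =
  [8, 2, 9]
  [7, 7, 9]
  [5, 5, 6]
λ(A) = 9/2

Enumerate directed cycles and compute their means (weight / length). Sample:
  cycle 0 → 0: weight = 8, length = 1, mean = 8/1 ≈ 8.000
  cycle 1 → 1: weight = 7, length = 1, mean = 7/1 ≈ 7.000
  cycle 2 → 2: weight = 6, length = 1, mean = 6/1 ≈ 6.000
  cycle 0 → 1 → 0: weight = 9, length = 2, mean = 9/2 ≈ 4.500
  cycle 0 → 2 → 0: weight = 14, length = 2, mean = 14/2 ≈ 7.000
  cycle 1 → 0 → 1: weight = 9, length = 2, mean = 9/2 ≈ 4.500
Minimum mean = 4.500, attained e.g. along the cycle 0 → 1 → 0 with weight 9 and length 2. So λ(A) = 9/2 = 9/2.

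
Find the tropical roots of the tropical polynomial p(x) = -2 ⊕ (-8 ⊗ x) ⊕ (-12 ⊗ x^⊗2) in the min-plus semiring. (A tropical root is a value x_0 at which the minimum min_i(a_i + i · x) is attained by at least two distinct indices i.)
Roots: {4, 6}

Each tropical root is a break point of the lower envelope of the lines y = a_i + i · x (there are 3 lines, with slopes 0, 1, ..., 2). Only the lines that attain the minimum somewhere contribute to roots; other lines are dominated. Here the surviving (envelope) indices are i = 2, i = 1, i = 0.
Intersections between consecutive envelope lines give the roots: for adjacent envelope indices i < j the intersection is x = (a_i − a_j) / (j − i). Reading off the sorted break points: {4, 6}.
Verification: at each break x_0, at least two indices attain the minimum of min_i(a_i + i · x_0).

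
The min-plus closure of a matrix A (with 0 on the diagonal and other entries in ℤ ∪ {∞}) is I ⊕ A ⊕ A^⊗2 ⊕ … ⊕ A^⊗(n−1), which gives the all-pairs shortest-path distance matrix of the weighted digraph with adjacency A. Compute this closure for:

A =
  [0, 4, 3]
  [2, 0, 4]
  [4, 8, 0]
Closure =
  [0, 4, 3]
  [2, 0, 4]
  [4, 8, 0]

This is the Floyd-Warshall all-pairs shortest-path computation. For each intermediate vertex k = 0, 1, …, 2, update dist[i][j] ← min(dist[i][j], dist[i][k] + dist[k][j]). The final matrix gives, for each (i, j), the minimum total weight of any directed path from i to j (possibly empty when i = j).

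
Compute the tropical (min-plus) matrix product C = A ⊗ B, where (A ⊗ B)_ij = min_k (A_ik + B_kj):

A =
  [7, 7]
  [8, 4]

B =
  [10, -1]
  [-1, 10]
A ⊗ B =
  [6, 6]
  [3, 7]

Apply the min-plus product entry-by-entry:
  C[0][0] = min over k of (A[0][0] + B[0][0] = 7 + 10 = 17, A[0][1] + B[1][0] = 7 + -1 = 6) = 6 (attained at k = 1)
  C[0][1] = min over k of (A[0][0] + B[0][1] = 7 + -1 = 6, A[0][1] + B[1][1] = 7 + 10 = 17) = 6 (attained at k = 0)
  C[1][0] = min over k of (A[1][0] + B[0][0] = 8 + 10 = 18, A[1][1] + B[1][0] = 4 + -1 = 3) = 3 (attained at k = 1)
  C[1][1] = min over k of (A[1][0] + B[0][1] = 8 + -1 = 7, A[1][1] + B[1][1] = 4 + 10 = 14) = 7 (attained at k = 0)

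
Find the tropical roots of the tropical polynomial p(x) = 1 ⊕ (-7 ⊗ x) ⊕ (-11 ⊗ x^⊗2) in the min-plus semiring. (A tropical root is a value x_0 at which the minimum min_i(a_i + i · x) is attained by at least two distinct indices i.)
Roots: {4, 8}

Each tropical root is a break point of the lower envelope of the lines y = a_i + i · x (there are 3 lines, with slopes 0, 1, ..., 2). Only the lines that attain the minimum somewhere contribute to roots; other lines are dominated. Here the surviving (envelope) indices are i = 2, i = 1, i = 0.
Intersections between consecutive envelope lines give the roots: for adjacent envelope indices i < j the intersection is x = (a_i − a_j) / (j − i). Reading off the sorted break points: {4, 8}.
Verification: at each break x_0, at least two indices attain the minimum of min_i(a_i + i · x_0).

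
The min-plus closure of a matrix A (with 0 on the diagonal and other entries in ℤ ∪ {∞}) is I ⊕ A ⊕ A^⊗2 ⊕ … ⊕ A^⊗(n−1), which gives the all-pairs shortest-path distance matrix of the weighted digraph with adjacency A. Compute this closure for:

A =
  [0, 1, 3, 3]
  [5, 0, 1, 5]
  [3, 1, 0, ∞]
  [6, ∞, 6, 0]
Closure =
  [0, 1, 2, 3]
  [4, 0, 1, 5]
  [3, 1, 0, 6]
  [6, 7, 6, 0]

This is the Floyd-Warshall all-pairs shortest-path computation. For each intermediate vertex k = 0, 1, …, 3, update dist[i][j] ← min(dist[i][j], dist[i][k] + dist[k][j]). The final matrix gives, for each (i, j), the minimum total weight of any directed path from i to j (possibly empty when i = j).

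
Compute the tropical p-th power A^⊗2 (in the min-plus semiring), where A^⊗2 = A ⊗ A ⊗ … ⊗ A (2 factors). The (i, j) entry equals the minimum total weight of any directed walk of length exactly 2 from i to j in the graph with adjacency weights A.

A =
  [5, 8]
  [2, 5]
A^⊗2 =
  [10, 13]
  [7, 10]

Each entry (A^⊗2)_ij equals the minimum over all length-2 walks i = v_0 → v_1 → … → v_2 = j of Σ_t A[v_t][v_{t+1}]. For example, for (i, j) = (0, 1) we minimise over 2 possible intermediate vertex sequences; the minimum is 13, attained along the walk 0 → 0 → 1.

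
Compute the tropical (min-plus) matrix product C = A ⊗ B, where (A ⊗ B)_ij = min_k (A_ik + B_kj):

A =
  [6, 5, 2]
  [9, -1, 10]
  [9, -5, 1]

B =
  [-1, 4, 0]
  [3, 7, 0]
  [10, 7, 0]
A ⊗ B =
  [5, 9, 2]
  [2, 6, -1]
  [-2, 2, -5]

Apply the min-plus product entry-by-entry:
  C[0][0] = min over k of (A[0][0] + B[0][0] = 6 + -1 = 5, A[0][1] + B[1][0] = 5 + 3 = 8, A[0][2] + B[2][0] = 2 + 10 = 12) = 5 (attained at k = 0)
  C[0][1] = min over k of (A[0][0] + B[0][1] = 6 + 4 = 10, A[0][1] + B[1][1] = 5 + 7 = 12, A[0][2] + B[2][1] = 2 + 7 = 9) = 9 (attained at k = 2)
  C[0][2] = min over k of (A[0][0] + B[0][2] = 6 + 0 = 6, A[0][1] + B[1][2] = 5 + 0 = 5, A[0][2] + B[2][2] = 2 + 0 = 2) = 2 (attained at k = 2)
  C[1][0] = min over k of (A[1][0] + B[0][0] = 9 + -1 = 8, A[1][1] + B[1][0] = -1 + 3 = 2, A[1][2] + B[2][0] = 10 + 10 = 20) = 2 (attained at k = 1)
  C[1][1] = min over k of (A[1][0] + B[0][1] = 9 + 4 = 13, A[1][1] + B[1][1] = -1 + 7 = 6, A[1][2] + B[2][1] = 10 + 7 = 17) = 6 (attained at k = 1)
  C[1][2] = min over k of (A[1][0] + B[0][2] = 9 + 0 = 9, A[1][1] + B[1][2] = -1 + 0 = -1, A[1][2] + B[2][2] = 10 + 0 = 10) = -1 (attained at k = 1)
  C[2][0] = min over k of (A[2][0] + B[0][0] = 9 + -1 = 8, A[2][1] + B[1][0] = -5 + 3 = -2, A[2][2] + B[2][0] = 1 + 10 = 11) = -2 (attained at k = 1)
  C[2][1] = min over k of (A[2][0] + B[0][1] = 9 + 4 = 13, A[2][1] + B[1][1] = -5 + 7 = 2, A[2][2] + B[2][1] = 1 + 7 = 8) = 2 (attained at k = 1)
  C[2][2] = min over k of (A[2][0] + B[0][2] = 9 + 0 = 9, A[2][1] + B[1][2] = -5 + 0 = -5, A[2][2] + B[2][2] = 1 + 0 = 1) = -5 (attained at k = 1)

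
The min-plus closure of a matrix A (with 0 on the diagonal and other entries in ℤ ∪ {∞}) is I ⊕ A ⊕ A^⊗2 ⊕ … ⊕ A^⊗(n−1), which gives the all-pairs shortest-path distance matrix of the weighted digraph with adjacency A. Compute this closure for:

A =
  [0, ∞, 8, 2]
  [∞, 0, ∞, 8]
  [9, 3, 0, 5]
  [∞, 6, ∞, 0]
Closure =
  [0, 8, 8, 2]
  [∞, 0, ∞, 8]
  [9, 3, 0, 5]
  [∞, 6, ∞, 0]

This is the Floyd-Warshall all-pairs shortest-path computation. For each intermediate vertex k = 0, 1, …, 3, update dist[i][j] ← min(dist[i][j], dist[i][k] + dist[k][j]). The final matrix gives, for each (i, j), the minimum total weight of any directed path from i to j (possibly empty when i = j).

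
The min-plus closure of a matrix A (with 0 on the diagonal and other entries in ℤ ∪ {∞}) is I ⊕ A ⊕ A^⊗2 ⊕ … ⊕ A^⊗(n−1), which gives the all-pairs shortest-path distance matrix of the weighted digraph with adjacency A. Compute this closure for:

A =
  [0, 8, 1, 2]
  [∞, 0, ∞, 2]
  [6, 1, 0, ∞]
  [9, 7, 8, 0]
Closure =
  [0, 2, 1, 2]
  [11, 0, 10, 2]
  [6, 1, 0, 3]
  [9, 7, 8, 0]

This is the Floyd-Warshall all-pairs shortest-path computation. For each intermediate vertex k = 0, 1, …, 3, update dist[i][j] ← min(dist[i][j], dist[i][k] + dist[k][j]). The final matrix gives, for each (i, j), the minimum total weight of any directed path from i to j (possibly empty when i = j).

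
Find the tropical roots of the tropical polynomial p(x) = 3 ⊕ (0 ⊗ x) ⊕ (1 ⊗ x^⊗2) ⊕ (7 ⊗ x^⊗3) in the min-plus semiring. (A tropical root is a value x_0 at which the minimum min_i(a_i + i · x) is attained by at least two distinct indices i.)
Roots: {-6, -1, 3}

Each tropical root is a break point of the lower envelope of the lines y = a_i + i · x (there are 4 lines, with slopes 0, 1, ..., 3). Only the lines that attain the minimum somewhere contribute to roots; other lines are dominated. Here the surviving (envelope) indices are i = 3, i = 2, i = 1, i = 0.
Intersections between consecutive envelope lines give the roots: for adjacent envelope indices i < j the intersection is x = (a_i − a_j) / (j − i). Reading off the sorted break points: {-6, -1, 3}.
Verification: at each break x_0, at least two indices attain the minimum of min_i(a_i + i · x_0).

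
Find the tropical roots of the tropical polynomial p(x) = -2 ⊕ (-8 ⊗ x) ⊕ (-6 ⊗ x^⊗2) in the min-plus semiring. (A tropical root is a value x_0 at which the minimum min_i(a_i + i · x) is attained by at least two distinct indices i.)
Roots: {-2, 6}

Each tropical root is a break point of the lower envelope of the lines y = a_i + i · x (there are 3 lines, with slopes 0, 1, ..., 2). Only the lines that attain the minimum somewhere contribute to roots; other lines are dominated. Here the surviving (envelope) indices are i = 2, i = 1, i = 0.
Intersections between consecutive envelope lines give the roots: for adjacent envelope indices i < j the intersection is x = (a_i − a_j) / (j − i). Reading off the sorted break points: {-2, 6}.
Verification: at each break x_0, at least two indices attain the minimum of min_i(a_i + i · x_0).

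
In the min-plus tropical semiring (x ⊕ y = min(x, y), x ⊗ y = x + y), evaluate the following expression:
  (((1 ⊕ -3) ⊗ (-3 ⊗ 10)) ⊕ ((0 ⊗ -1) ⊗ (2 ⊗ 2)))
(((1 ⊕ -3) ⊗ (-3 ⊗ 10)) ⊕ ((0 ⊗ -1) ⊗ (2 ⊗ 2))) = 3

Expand innermost to outermost. Recall ⊕ takes the minimum of its arguments and ⊗ takes their sum. Working out the expression (((1 ⊕ -3) ⊗ (-3 ⊗ 10)) ⊕ ((0 ⊗ -1) ⊗ (2 ⊗ 2))) gives 3.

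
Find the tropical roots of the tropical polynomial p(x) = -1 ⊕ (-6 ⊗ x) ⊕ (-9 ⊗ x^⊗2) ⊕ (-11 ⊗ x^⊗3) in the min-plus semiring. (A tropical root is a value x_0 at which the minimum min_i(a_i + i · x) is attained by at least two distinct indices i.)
Roots: {2, 3, 5}

Each tropical root is a break point of the lower envelope of the lines y = a_i + i · x (there are 4 lines, with slopes 0, 1, ..., 3). Only the lines that attain the minimum somewhere contribute to roots; other lines are dominated. Here the surviving (envelope) indices are i = 3, i = 2, i = 1, i = 0.
Intersections between consecutive envelope lines give the roots: for adjacent envelope indices i < j the intersection is x = (a_i − a_j) / (j − i). Reading off the sorted break points: {2, 3, 5}.
Verification: at each break x_0, at least two indices attain the minimum of min_i(a_i + i · x_0).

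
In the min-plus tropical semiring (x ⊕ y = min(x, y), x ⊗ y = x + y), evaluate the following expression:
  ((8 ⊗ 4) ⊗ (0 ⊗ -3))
((8 ⊗ 4) ⊗ (0 ⊗ -3)) = 9

Expand innermost to outermost. Recall ⊕ takes the minimum of its arguments and ⊗ takes their sum. Working out the expression ((8 ⊗ 4) ⊗ (0 ⊗ -3)) gives 9.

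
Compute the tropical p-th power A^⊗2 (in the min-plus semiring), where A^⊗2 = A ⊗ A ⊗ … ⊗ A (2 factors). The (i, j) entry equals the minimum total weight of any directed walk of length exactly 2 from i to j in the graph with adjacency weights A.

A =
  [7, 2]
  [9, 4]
A^⊗2 =
  [11, 6]
  [13, 8]

Each entry (A^⊗2)_ij equals the minimum over all length-2 walks i = v_0 → v_1 → … → v_2 = j of Σ_t A[v_t][v_{t+1}]. For example, for (i, j) = (0, 1) we minimise over 2 possible intermediate vertex sequences; the minimum is 6, attained along the walk 0 → 1 → 1.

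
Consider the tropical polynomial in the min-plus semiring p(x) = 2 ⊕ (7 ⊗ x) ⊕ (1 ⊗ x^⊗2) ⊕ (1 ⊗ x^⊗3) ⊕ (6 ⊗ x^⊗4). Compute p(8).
p(8) = 2

A tropical monomial a ⊗ x^⊗i evaluates to a + i · x. Evaluating each term at x = 8:
  Term 0 contributes 2 + 0 · 8 = 2
  Term 1 contributes 7 + 1 · 8 = 15
  Term 2 contributes 1 + 2 · 8 = 17
  Term 3 contributes 1 + 3 · 8 = 25
  Term 4 contributes 6 + 4 · 8 = 38
p(8) = ⊕ of these = min[2, 15, 17, 25, 38] = 2.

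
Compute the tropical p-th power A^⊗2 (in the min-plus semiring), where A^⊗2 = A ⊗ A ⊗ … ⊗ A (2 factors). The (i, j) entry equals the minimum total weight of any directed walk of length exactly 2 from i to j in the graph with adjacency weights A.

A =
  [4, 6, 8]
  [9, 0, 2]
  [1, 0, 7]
A^⊗2 =
  [8, 6, 8]
  [3, 0, 2]
  [5, 0, 2]

Each entry (A^⊗2)_ij equals the minimum over all length-2 walks i = v_0 → v_1 → … → v_2 = j of Σ_t A[v_t][v_{t+1}]. For example, for (i, j) = (0, 2) we minimise over 3 possible intermediate vertex sequences; the minimum is 8, attained along the walk 0 → 1 → 2.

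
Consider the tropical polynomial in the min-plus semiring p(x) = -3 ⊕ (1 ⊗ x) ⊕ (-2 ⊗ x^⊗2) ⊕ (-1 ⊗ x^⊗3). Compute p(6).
p(6) = -3

A tropical monomial a ⊗ x^⊗i evaluates to a + i · x. Evaluating each term at x = 6:
  Term 0 contributes -3 + 0 · 6 = -3
  Term 1 contributes 1 + 1 · 6 = 7
  Term 2 contributes -2 + 2 · 6 = 10
  Term 3 contributes -1 + 3 · 6 = 17
p(6) = ⊕ of these = min[-3, 7, 10, 17] = -3.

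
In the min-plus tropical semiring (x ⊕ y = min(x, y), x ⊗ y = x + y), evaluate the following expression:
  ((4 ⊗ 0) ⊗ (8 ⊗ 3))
((4 ⊗ 0) ⊗ (8 ⊗ 3)) = 15

Expand innermost to outermost. Recall ⊕ takes the minimum of its arguments and ⊗ takes their sum. Working out the expression ((4 ⊗ 0) ⊗ (8 ⊗ 3)) gives 15.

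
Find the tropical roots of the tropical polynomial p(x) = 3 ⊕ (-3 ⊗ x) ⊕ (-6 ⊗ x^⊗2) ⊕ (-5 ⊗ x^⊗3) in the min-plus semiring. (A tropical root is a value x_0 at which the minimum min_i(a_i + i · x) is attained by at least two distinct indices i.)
Roots: {-1, 3, 6}

Each tropical root is a break point of the lower envelope of the lines y = a_i + i · x (there are 4 lines, with slopes 0, 1, ..., 3). Only the lines that attain the minimum somewhere contribute to roots; other lines are dominated. Here the surviving (envelope) indices are i = 3, i = 2, i = 1, i = 0.
Intersections between consecutive envelope lines give the roots: for adjacent envelope indices i < j the intersection is x = (a_i − a_j) / (j − i). Reading off the sorted break points: {-1, 3, 6}.
Verification: at each break x_0, at least two indices attain the minimum of min_i(a_i + i · x_0).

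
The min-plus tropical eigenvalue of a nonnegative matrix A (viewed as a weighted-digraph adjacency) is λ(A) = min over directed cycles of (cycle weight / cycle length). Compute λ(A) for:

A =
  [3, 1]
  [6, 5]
λ(A) = 3

Enumerate directed cycles and compute their means (weight / length). Sample:
  cycle 0 → 0: weight = 3, length = 1, mean = 3/1 ≈ 3.000
  cycle 1 → 1: weight = 5, length = 1, mean = 5/1 ≈ 5.000
  cycle 0 → 1 → 0: weight = 7, length = 2, mean = 7/2 ≈ 3.500
  cycle 1 → 0 → 1: weight = 7, length = 2, mean = 7/2 ≈ 3.500
Minimum mean = 3.000, attained e.g. along the cycle 0 → 0 with weight 3 and length 1. So λ(A) = 3/1 = 3.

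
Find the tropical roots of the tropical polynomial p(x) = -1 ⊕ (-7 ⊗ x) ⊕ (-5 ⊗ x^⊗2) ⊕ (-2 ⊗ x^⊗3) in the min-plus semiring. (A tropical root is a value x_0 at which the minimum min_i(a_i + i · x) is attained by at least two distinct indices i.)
Roots: {-3, -2, 6}

Each tropical root is a break point of the lower envelope of the lines y = a_i + i · x (there are 4 lines, with slopes 0, 1, ..., 3). Only the lines that attain the minimum somewhere contribute to roots; other lines are dominated. Here the surviving (envelope) indices are i = 3, i = 2, i = 1, i = 0.
Intersections between consecutive envelope lines give the roots: for adjacent envelope indices i < j the intersection is x = (a_i − a_j) / (j − i). Reading off the sorted break points: {-3, -2, 6}.
Verification: at each break x_0, at least two indices attain the minimum of min_i(a_i + i · x_0).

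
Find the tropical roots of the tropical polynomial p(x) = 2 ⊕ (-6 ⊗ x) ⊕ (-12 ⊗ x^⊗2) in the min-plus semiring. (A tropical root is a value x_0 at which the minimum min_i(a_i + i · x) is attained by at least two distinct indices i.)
Roots: {6, 8}

Each tropical root is a break point of the lower envelope of the lines y = a_i + i · x (there are 3 lines, with slopes 0, 1, ..., 2). Only the lines that attain the minimum somewhere contribute to roots; other lines are dominated. Here the surviving (envelope) indices are i = 2, i = 1, i = 0.
Intersections between consecutive envelope lines give the roots: for adjacent envelope indices i < j the intersection is x = (a_i − a_j) / (j − i). Reading off the sorted break points: {6, 8}.
Verification: at each break x_0, at least two indices attain the minimum of min_i(a_i + i · x_0).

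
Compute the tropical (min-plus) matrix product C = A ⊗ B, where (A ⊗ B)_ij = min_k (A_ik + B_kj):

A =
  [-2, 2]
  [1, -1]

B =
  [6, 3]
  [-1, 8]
A ⊗ B =
  [1, 1]
  [-2, 4]

Apply the min-plus product entry-by-entry:
  C[0][0] = min over k of (A[0][0] + B[0][0] = -2 + 6 = 4, A[0][1] + B[1][0] = 2 + -1 = 1) = 1 (attained at k = 1)
  C[0][1] = min over k of (A[0][0] + B[0][1] = -2 + 3 = 1, A[0][1] + B[1][1] = 2 + 8 = 10) = 1 (attained at k = 0)
  C[1][0] = min over k of (A[1][0] + B[0][0] = 1 + 6 = 7, A[1][1] + B[1][0] = -1 + -1 = -2) = -2 (attained at k = 1)
  C[1][1] = min over k of (A[1][0] + B[0][1] = 1 + 3 = 4, A[1][1] + B[1][1] = -1 + 8 = 7) = 4 (attained at k = 0)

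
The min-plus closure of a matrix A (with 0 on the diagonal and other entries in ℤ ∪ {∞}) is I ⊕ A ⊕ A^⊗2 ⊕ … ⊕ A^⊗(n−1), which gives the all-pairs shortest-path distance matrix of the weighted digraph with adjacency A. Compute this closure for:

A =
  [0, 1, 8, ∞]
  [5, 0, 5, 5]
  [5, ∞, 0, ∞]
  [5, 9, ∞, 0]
Closure =
  [0, 1, 6, 6]
  [5, 0, 5, 5]
  [5, 6, 0, 11]
  [5, 6, 11, 0]

This is the Floyd-Warshall all-pairs shortest-path computation. For each intermediate vertex k = 0, 1, …, 3, update dist[i][j] ← min(dist[i][j], dist[i][k] + dist[k][j]). The final matrix gives, for each (i, j), the minimum total weight of any directed path from i to j (possibly empty when i = j).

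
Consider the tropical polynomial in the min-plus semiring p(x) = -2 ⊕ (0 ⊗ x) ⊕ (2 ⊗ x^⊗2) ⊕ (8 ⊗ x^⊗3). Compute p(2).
p(2) = -2

A tropical monomial a ⊗ x^⊗i evaluates to a + i · x. Evaluating each term at x = 2:
  Term 0 contributes -2 + 0 · 2 = -2
  Term 1 contributes 0 + 1 · 2 = 2
  Term 2 contributes 2 + 2 · 2 = 6
  Term 3 contributes 8 + 3 · 2 = 14
p(2) = ⊕ of these = min[-2, 2, 6, 14] = -2.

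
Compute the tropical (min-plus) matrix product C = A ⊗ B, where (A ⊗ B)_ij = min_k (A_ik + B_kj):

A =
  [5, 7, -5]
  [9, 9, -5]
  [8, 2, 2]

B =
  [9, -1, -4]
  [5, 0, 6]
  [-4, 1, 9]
A ⊗ B =
  [-9, -4, 1]
  [-9, -4, 4]
  [-2, 2, 4]

Apply the min-plus product entry-by-entry:
  C[0][0] = min over k of (A[0][0] + B[0][0] = 5 + 9 = 14, A[0][1] + B[1][0] = 7 + 5 = 12, A[0][2] + B[2][0] = -5 + -4 = -9) = -9 (attained at k = 2)
  C[0][1] = min over k of (A[0][0] + B[0][1] = 5 + -1 = 4, A[0][1] + B[1][1] = 7 + 0 = 7, A[0][2] + B[2][1] = -5 + 1 = -4) = -4 (attained at k = 2)
  C[0][2] = min over k of (A[0][0] + B[0][2] = 5 + -4 = 1, A[0][1] + B[1][2] = 7 + 6 = 13, A[0][2] + B[2][2] = -5 + 9 = 4) = 1 (attained at k = 0)
  C[1][0] = min over k of (A[1][0] + B[0][0] = 9 + 9 = 18, A[1][1] + B[1][0] = 9 + 5 = 14, A[1][2] + B[2][0] = -5 + -4 = -9) = -9 (attained at k = 2)
  C[1][1] = min over k of (A[1][0] + B[0][1] = 9 + -1 = 8, A[1][1] + B[1][1] = 9 + 0 = 9, A[1][2] + B[2][1] = -5 + 1 = -4) = -4 (attained at k = 2)
  C[1][2] = min over k of (A[1][0] + B[0][2] = 9 + -4 = 5, A[1][1] + B[1][2] = 9 + 6 = 15, A[1][2] + B[2][2] = -5 + 9 = 4) = 4 (attained at k = 2)
  C[2][0] = min over k of (A[2][0] + B[0][0] = 8 + 9 = 17, A[2][1] + B[1][0] = 2 + 5 = 7, A[2][2] + B[2][0] = 2 + -4 = -2) = -2 (attained at k = 2)
  C[2][1] = min over k of (A[2][0] + B[0][1] = 8 + -1 = 7, A[2][1] + B[1][1] = 2 + 0 = 2, A[2][2] + B[2][1] = 2 + 1 = 3) = 2 (attained at k = 1)
  C[2][2] = min over k of (A[2][0] + B[0][2] = 8 + -4 = 4, A[2][1] + B[1][2] = 2 + 6 = 8, A[2][2] + B[2][2] = 2 + 9 = 11) = 4 (attained at k = 0)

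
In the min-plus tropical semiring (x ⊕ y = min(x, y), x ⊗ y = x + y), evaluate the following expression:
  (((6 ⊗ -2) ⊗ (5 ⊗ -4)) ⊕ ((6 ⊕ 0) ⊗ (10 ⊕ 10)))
(((6 ⊗ -2) ⊗ (5 ⊗ -4)) ⊕ ((6 ⊕ 0) ⊗ (10 ⊕ 10))) = 5

Expand innermost to outermost. Recall ⊕ takes the minimum of its arguments and ⊗ takes their sum. Working out the expression (((6 ⊗ -2) ⊗ (5 ⊗ -4)) ⊕ ((6 ⊕ 0) ⊗ (10 ⊕ 10))) gives 5.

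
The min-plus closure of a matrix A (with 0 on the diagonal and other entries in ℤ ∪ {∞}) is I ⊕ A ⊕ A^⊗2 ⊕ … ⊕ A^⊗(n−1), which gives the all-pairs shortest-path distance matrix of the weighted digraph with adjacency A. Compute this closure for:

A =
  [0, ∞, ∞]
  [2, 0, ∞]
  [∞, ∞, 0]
Closure =
  [0, ∞, ∞]
  [2, 0, ∞]
  [∞, ∞, 0]

This is the Floyd-Warshall all-pairs shortest-path computation. For each intermediate vertex k = 0, 1, …, 2, update dist[i][j] ← min(dist[i][j], dist[i][k] + dist[k][j]). The final matrix gives, for each (i, j), the minimum total weight of any directed path from i to j (possibly empty when i = j).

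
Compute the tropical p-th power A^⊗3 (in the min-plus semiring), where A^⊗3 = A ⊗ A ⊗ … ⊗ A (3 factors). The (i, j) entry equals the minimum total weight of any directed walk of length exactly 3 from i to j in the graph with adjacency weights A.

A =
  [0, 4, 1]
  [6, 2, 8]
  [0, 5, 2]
A^⊗3 =
  [0, 4, 1]
  [6, 6, 7]
  [0, 4, 1]

Each entry (A^⊗3)_ij equals the minimum over all length-3 walks i = v_0 → v_1 → … → v_3 = j of Σ_t A[v_t][v_{t+1}]. For example, for (i, j) = (0, 2) we minimise over 9 possible intermediate vertex sequences; the minimum is 1, attained along the walk 0 → 0 → 0 → 2.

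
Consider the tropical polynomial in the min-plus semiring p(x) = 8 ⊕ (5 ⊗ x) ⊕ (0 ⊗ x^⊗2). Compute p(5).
p(5) = 8

A tropical monomial a ⊗ x^⊗i evaluates to a + i · x. Evaluating each term at x = 5:
  Term 0 contributes 8 + 0 · 5 = 8
  Term 1 contributes 5 + 1 · 5 = 10
  Term 2 contributes 0 + 2 · 5 = 10
p(5) = ⊕ of these = min[8, 10, 10] = 8.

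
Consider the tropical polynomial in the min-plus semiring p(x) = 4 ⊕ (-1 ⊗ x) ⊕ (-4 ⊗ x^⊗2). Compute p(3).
p(3) = 2

A tropical monomial a ⊗ x^⊗i evaluates to a + i · x. Evaluating each term at x = 3:
  Term 0 contributes 4 + 0 · 3 = 4
  Term 1 contributes -1 + 1 · 3 = 2
  Term 2 contributes -4 + 2 · 3 = 2
p(3) = ⊕ of these = min[4, 2, 2] = 2.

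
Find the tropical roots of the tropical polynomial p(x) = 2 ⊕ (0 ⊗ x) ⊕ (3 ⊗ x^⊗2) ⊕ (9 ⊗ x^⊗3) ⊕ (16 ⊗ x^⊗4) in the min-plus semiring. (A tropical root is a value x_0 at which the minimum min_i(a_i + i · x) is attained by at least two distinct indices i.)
Roots: {-7, -6, -3, 2}

Each tropical root is a break point of the lower envelope of the lines y = a_i + i · x (there are 5 lines, with slopes 0, 1, ..., 4). Only the lines that attain the minimum somewhere contribute to roots; other lines are dominated. Here the surviving (envelope) indices are i = 4, i = 3, i = 2, i = 1, i = 0.
Intersections between consecutive envelope lines give the roots: for adjacent envelope indices i < j the intersection is x = (a_i − a_j) / (j − i). Reading off the sorted break points: {-7, -6, -3, 2}.
Verification: at each break x_0, at least two indices attain the minimum of min_i(a_i + i · x_0).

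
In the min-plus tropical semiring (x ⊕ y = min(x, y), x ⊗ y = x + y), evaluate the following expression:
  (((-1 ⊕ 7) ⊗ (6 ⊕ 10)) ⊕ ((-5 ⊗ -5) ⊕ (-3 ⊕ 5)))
(((-1 ⊕ 7) ⊗ (6 ⊕ 10)) ⊕ ((-5 ⊗ -5) ⊕ (-3 ⊕ 5))) = -10

Expand innermost to outermost. Recall ⊕ takes the minimum of its arguments and ⊗ takes their sum. Working out the expression (((-1 ⊕ 7) ⊗ (6 ⊕ 10)) ⊕ ((-5 ⊗ -5) ⊕ (-3 ⊕ 5))) gives -10.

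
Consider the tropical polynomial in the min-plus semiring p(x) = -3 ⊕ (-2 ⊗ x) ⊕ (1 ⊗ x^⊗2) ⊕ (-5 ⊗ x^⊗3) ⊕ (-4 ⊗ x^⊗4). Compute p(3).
p(3) = -3

A tropical monomial a ⊗ x^⊗i evaluates to a + i · x. Evaluating each term at x = 3:
  Term 0 contributes -3 + 0 · 3 = -3
  Term 1 contributes -2 + 1 · 3 = 1
  Term 2 contributes 1 + 2 · 3 = 7
  Term 3 contributes -5 + 3 · 3 = 4
  Term 4 contributes -4 + 4 · 3 = 8
p(3) = ⊕ of these = min[-3, 1, 7, 4, 8] = -3.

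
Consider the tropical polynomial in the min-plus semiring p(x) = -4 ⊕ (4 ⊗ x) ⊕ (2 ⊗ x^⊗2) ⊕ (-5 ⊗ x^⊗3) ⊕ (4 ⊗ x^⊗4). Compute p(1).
p(1) = -4

A tropical monomial a ⊗ x^⊗i evaluates to a + i · x. Evaluating each term at x = 1:
  Term 0 contributes -4 + 0 · 1 = -4
  Term 1 contributes 4 + 1 · 1 = 5
  Term 2 contributes 2 + 2 · 1 = 4
  Term 3 contributes -5 + 3 · 1 = -2
  Term 4 contributes 4 + 4 · 1 = 8
p(1) = ⊕ of these = min[-4, 5, 4, -2, 8] = -4.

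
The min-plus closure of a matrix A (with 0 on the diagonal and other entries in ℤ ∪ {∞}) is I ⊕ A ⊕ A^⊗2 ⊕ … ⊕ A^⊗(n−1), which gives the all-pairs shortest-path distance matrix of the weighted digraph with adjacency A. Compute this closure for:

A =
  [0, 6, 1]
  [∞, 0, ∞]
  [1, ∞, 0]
Closure =
  [0, 6, 1]
  [∞, 0, ∞]
  [1, 7, 0]

This is the Floyd-Warshall all-pairs shortest-path computation. For each intermediate vertex k = 0, 1, …, 2, update dist[i][j] ← min(dist[i][j], dist[i][k] + dist[k][j]). The final matrix gives, for each (i, j), the minimum total weight of any directed path from i to j (possibly empty when i = j).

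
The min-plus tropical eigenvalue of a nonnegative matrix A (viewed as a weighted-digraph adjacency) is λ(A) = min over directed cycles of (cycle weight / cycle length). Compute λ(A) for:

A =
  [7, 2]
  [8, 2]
λ(A) = 2

Enumerate directed cycles and compute their means (weight / length). Sample:
  cycle 0 → 0: weight = 7, length = 1, mean = 7/1 ≈ 7.000
  cycle 1 → 1: weight = 2, length = 1, mean = 2/1 ≈ 2.000
  cycle 0 → 1 → 0: weight = 10, length = 2, mean = 10/2 ≈ 5.000
  cycle 1 → 0 → 1: weight = 10, length = 2, mean = 10/2 ≈ 5.000
Minimum mean = 2.000, attained e.g. along the cycle 1 → 1 with weight 2 and length 1. So λ(A) = 2/1 = 2.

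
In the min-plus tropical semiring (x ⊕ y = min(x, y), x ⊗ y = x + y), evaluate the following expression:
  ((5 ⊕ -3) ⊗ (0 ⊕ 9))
((5 ⊕ -3) ⊗ (0 ⊕ 9)) = -3

Expand innermost to outermost. Recall ⊕ takes the minimum of its arguments and ⊗ takes their sum. Working out the expression ((5 ⊕ -3) ⊗ (0 ⊕ 9)) gives -3.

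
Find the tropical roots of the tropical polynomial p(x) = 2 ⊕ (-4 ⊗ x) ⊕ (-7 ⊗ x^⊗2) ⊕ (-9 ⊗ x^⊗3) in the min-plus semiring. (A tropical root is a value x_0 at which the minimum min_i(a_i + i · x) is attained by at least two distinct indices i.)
Roots: {2, 3, 6}

Each tropical root is a break point of the lower envelope of the lines y = a_i + i · x (there are 4 lines, with slopes 0, 1, ..., 3). Only the lines that attain the minimum somewhere contribute to roots; other lines are dominated. Here the surviving (envelope) indices are i = 3, i = 2, i = 1, i = 0.
Intersections between consecutive envelope lines give the roots: for adjacent envelope indices i < j the intersection is x = (a_i − a_j) / (j − i). Reading off the sorted break points: {2, 3, 6}.
Verification: at each break x_0, at least two indices attain the minimum of min_i(a_i + i · x_0).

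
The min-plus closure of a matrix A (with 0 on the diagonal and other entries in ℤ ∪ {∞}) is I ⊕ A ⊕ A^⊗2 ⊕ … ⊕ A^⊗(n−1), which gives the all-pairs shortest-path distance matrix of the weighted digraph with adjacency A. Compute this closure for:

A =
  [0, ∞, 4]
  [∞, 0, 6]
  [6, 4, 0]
Closure =
  [0, 8, 4]
  [12, 0, 6]
  [6, 4, 0]

This is the Floyd-Warshall all-pairs shortest-path computation. For each intermediate vertex k = 0, 1, …, 2, update dist[i][j] ← min(dist[i][j], dist[i][k] + dist[k][j]). The final matrix gives, for each (i, j), the minimum total weight of any directed path from i to j (possibly empty when i = j).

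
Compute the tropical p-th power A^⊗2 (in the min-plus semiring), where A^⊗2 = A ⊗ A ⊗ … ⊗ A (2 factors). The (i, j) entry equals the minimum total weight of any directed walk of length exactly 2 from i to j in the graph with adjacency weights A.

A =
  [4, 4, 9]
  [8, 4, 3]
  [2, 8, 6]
A^⊗2 =
  [8, 8, 7]
  [5, 8, 7]
  [6, 6, 11]

Each entry (A^⊗2)_ij equals the minimum over all length-2 walks i = v_0 → v_1 → … → v_2 = j of Σ_t A[v_t][v_{t+1}]. For example, for (i, j) = (0, 2) we minimise over 3 possible intermediate vertex sequences; the minimum is 7, attained along the walk 0 → 1 → 2.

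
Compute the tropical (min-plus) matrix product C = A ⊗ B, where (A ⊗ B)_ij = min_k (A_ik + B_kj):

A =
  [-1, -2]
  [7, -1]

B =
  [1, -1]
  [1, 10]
A ⊗ B =
  [-1, -2]
  [0, 6]

Apply the min-plus product entry-by-entry:
  C[0][0] = min over k of (A[0][0] + B[0][0] = -1 + 1 = 0, A[0][1] + B[1][0] = -2 + 1 = -1) = -1 (attained at k = 1)
  C[0][1] = min over k of (A[0][0] + B[0][1] = -1 + -1 = -2, A[0][1] + B[1][1] = -2 + 10 = 8) = -2 (attained at k = 0)
  C[1][0] = min over k of (A[1][0] + B[0][0] = 7 + 1 = 8, A[1][1] + B[1][0] = -1 + 1 = 0) = 0 (attained at k = 1)
  C[1][1] = min over k of (A[1][0] + B[0][1] = 7 + -1 = 6, A[1][1] + B[1][1] = -1 + 10 = 9) = 6 (attained at k = 0)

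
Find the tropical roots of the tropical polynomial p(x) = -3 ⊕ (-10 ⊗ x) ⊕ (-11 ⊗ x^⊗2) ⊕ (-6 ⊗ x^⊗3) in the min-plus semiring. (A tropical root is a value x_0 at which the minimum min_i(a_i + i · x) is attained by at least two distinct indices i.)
Roots: {-5, 1, 7}

Each tropical root is a break point of the lower envelope of the lines y = a_i + i · x (there are 4 lines, with slopes 0, 1, ..., 3). Only the lines that attain the minimum somewhere contribute to roots; other lines are dominated. Here the surviving (envelope) indices are i = 3, i = 2, i = 1, i = 0.
Intersections between consecutive envelope lines give the roots: for adjacent envelope indices i < j the intersection is x = (a_i − a_j) / (j − i). Reading off the sorted break points: {-5, 1, 7}.
Verification: at each break x_0, at least two indices attain the minimum of min_i(a_i + i · x_0).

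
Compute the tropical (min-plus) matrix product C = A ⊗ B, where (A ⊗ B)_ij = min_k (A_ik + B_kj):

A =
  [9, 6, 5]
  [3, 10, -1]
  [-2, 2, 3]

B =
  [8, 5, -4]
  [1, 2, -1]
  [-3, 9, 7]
A ⊗ B =
  [2, 8, 5]
  [-4, 8, -1]
  [0, 3, -6]

Apply the min-plus product entry-by-entry:
  C[0][0] = min over k of (A[0][0] + B[0][0] = 9 + 8 = 17, A[0][1] + B[1][0] = 6 + 1 = 7, A[0][2] + B[2][0] = 5 + -3 = 2) = 2 (attained at k = 2)
  C[0][1] = min over k of (A[0][0] + B[0][1] = 9 + 5 = 14, A[0][1] + B[1][1] = 6 + 2 = 8, A[0][2] + B[2][1] = 5 + 9 = 14) = 8 (attained at k = 1)
  C[0][2] = min over k of (A[0][0] + B[0][2] = 9 + -4 = 5, A[0][1] + B[1][2] = 6 + -1 = 5, A[0][2] + B[2][2] = 5 + 7 = 12) = 5 (attained at k = 0)
  C[1][0] = min over k of (A[1][0] + B[0][0] = 3 + 8 = 11, A[1][1] + B[1][0] = 10 + 1 = 11, A[1][2] + B[2][0] = -1 + -3 = -4) = -4 (attained at k = 2)
  C[1][1] = min over k of (A[1][0] + B[0][1] = 3 + 5 = 8, A[1][1] + B[1][1] = 10 + 2 = 12, A[1][2] + B[2][1] = -1 + 9 = 8) = 8 (attained at k = 0)
  C[1][2] = min over k of (A[1][0] + B[0][2] = 3 + -4 = -1, A[1][1] + B[1][2] = 10 + -1 = 9, A[1][2] + B[2][2] = -1 + 7 = 6) = -1 (attained at k = 0)
  C[2][0] = min over k of (A[2][0] + B[0][0] = -2 + 8 = 6, A[2][1] + B[1][0] = 2 + 1 = 3, A[2][2] + B[2][0] = 3 + -3 = 0) = 0 (attained at k = 2)
  C[2][1] = min over k of (A[2][0] + B[0][1] = -2 + 5 = 3, A[2][1] + B[1][1] = 2 + 2 = 4, A[2][2] + B[2][1] = 3 + 9 = 12) = 3 (attained at k = 0)
  C[2][2] = min over k of (A[2][0] + B[0][2] = -2 + -4 = -6, A[2][1] + B[1][2] = 2 + -1 = 1, A[2][2] + B[2][2] = 3 + 7 = 10) = -6 (attained at k = 0)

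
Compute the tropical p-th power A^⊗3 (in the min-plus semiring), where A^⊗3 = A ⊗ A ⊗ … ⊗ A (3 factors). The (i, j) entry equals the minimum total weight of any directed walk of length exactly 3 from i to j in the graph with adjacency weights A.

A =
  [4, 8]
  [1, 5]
A^⊗3 =
  [12, 16]
  [9, 13]

Each entry (A^⊗3)_ij equals the minimum over all length-3 walks i = v_0 → v_1 → … → v_3 = j of Σ_t A[v_t][v_{t+1}]. For example, for (i, j) = (0, 1) we minimise over 4 possible intermediate vertex sequences; the minimum is 16, attained along the walk 0 → 0 → 0 → 1.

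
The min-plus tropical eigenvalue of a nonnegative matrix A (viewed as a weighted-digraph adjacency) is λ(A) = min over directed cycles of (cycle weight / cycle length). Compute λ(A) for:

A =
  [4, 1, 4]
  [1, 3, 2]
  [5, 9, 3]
λ(A) = 1

Enumerate directed cycles and compute their means (weight / length). Sample:
  cycle 0 → 0: weight = 4, length = 1, mean = 4/1 ≈ 4.000
  cycle 1 → 1: weight = 3, length = 1, mean = 3/1 ≈ 3.000
  cycle 2 → 2: weight = 3, length = 1, mean = 3/1 ≈ 3.000
  cycle 0 → 1 → 0: weight = 2, length = 2, mean = 2/2 ≈ 1.000
  cycle 0 → 2 → 0: weight = 9, length = 2, mean = 9/2 ≈ 4.500
  cycle 1 → 0 → 1: weight = 2, length = 2, mean = 2/2 ≈ 1.000
Minimum mean = 1.000, attained e.g. along the cycle 0 → 1 → 0 with weight 2 and length 2. So λ(A) = 2/2 = 1.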